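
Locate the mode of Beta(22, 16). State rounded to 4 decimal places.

0.5833

With α,β > 1, mode = (α−1)/(α+β−2) = 21/36 = 0.5833.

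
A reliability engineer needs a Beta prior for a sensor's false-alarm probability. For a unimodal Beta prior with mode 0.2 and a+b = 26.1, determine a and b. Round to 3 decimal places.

Since the density peak of Beta(a,b) is at (a−1)/(a+b−2),
a = 1 + 0.2(26.1−2) = 5.820 and b = 26.1 − 5.820 = 20.280.

a = 5.820, b = 20.280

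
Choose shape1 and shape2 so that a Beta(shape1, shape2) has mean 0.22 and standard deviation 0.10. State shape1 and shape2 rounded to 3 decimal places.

shape1 = 3.555, shape2 = 12.605

σ² = 0.10² = 0.0100.
With s = shape1+shape2, Var = μ(1−μ)/(s+1), so s+1 = (0.22×0.78)/0.0100 = 17.1600 and s = 16.1600.
shape1 = μs = 3.555, shape2 = (1−μ)s = 12.605.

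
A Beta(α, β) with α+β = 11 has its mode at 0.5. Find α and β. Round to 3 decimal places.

α = 5.500, β = 5.500

Since the density peak of Beta(α,β) is at (α−1)/(α+β−2),
α = 1 + 0.5(11−2) = 5.500 and β = 11 − 5.500 = 5.500.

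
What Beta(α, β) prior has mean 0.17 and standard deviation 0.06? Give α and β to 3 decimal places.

α = 6.493, β = 31.701

Variance = 0.06² = 0.0036. The moment-matching identity α+β = μ(1−μ)/Var − 1 gives
α+β = 0.1411/0.0036 − 1 = 38.1944, so α = μ·38.1944 = 6.493 and β = (1−μ)·38.1944 = 31.701.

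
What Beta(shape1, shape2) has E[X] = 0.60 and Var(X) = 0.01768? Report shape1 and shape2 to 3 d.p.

Let s = shape1+shape2. The Beta variance is μ(1−μ)/(s+1).
So s+1 = μ(1−μ)/σ² = (0.60×0.40)/0.01768 = 0.2400/0.01768 = 13.5747, giving s = 12.5747.
Then shape1 = μs = 0.60×12.5747 = 7.545 and shape2 = (1−μ)s = 0.40×12.5747 = 5.030.

shape1 = 7.545, shape2 = 5.030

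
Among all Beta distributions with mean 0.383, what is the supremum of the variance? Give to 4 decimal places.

0.2363

Var = μ(1−μ)/(α+β+1), which approaches μ(1−μ) as α+β → 0.
So the supremum is μ(1−μ) = 0.383×0.617 = 0.2363.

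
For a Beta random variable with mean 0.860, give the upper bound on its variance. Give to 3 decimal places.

0.120

Var = μ(1−μ)/(α+β+1), which approaches μ(1−μ) as α+β → 0.
So the supremum is μ(1−μ) = 0.860×0.140 = 0.120.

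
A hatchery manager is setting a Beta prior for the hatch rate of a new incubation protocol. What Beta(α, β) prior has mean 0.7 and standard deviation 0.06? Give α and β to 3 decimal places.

σ² = 0.06² = 0.0036.
With s = α+β, Var = μ(1−μ)/(s+1), so s+1 = (0.7×0.3)/0.0036 = 58.3333 and s = 57.3333.
α = μs = 40.133, β = (1−μ)s = 17.200.

α = 40.133, β = 17.200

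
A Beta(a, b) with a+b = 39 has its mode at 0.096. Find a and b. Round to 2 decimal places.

a = 4.55, b = 34.45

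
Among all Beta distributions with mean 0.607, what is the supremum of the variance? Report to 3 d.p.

0.239

Var = μ(1−μ)/(α+β+1), which approaches μ(1−μ) as α+β → 0.
So the supremum is μ(1−μ) = 0.607×0.393 = 0.239.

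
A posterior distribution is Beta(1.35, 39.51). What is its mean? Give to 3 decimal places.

E[X] = α/(α+β) = 1.35/40.86 = 0.033.

0.033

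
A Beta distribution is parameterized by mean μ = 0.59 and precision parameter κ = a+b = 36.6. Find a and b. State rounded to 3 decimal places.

a = 21.594, b = 15.006

a = μκ = 0.59×36.6 = 21.594 and b = (1−μ)κ = 0.41×36.6 = 15.006.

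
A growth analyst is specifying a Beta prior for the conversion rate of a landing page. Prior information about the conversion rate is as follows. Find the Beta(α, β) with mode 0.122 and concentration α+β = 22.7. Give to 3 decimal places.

α = 3.525, β = 19.175

For α,β>1 the mode is (α−1)/(α+β−2), so α = mode·(κ−2)+1 = 0.122×20.7+1 = 3.525.
And β = (1−mode)·(κ−2)+1 = 0.878×20.7+1 = 19.175.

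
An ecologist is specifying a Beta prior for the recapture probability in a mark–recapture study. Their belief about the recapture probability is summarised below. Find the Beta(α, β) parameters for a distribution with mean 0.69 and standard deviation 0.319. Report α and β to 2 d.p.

α = 0.76, β = 0.34

First σ² = 0.101761. Setting α = μn, β = (1−μ)n with n = α+β,
μ(1−μ)/(n+1) = 0.101761 ⇒ n+1 = 0.2139/0.101761 = 2.1020 ⇒ n = 1.1020.
Hence α = 0.69×1.1020 = 0.76, β = 0.31×1.1020 = 0.34.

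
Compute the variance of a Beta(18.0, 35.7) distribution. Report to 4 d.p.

0.0041

Var = αβ/[(α+β)²(α+β+1)] = (18.0×35.7)/(53.7²×54.7) = 642.60/157737.843 = 0.0041.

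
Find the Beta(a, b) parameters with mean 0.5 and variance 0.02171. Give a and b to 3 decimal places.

a = 5.258, b = 5.258

Write ν = a+b; then a = μν and Var = μ(1−μ)/(ν+1).
ν = μ(1−μ)/Var − 1 = 0.25/0.02171 − 1 = 10.5154.
a = 0.5·10.5154 = 5.258, b = 0.5·10.5154 = 5.258.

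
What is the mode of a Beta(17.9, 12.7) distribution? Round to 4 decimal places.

0.5909

The density x^(α−1)(1−x)^(β−1) is maximised at (α−1)/(α+β−2) = 16.9/28.6 = 0.5909.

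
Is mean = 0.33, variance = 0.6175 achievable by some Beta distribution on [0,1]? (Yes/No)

A Beta with mean μ has variance μ(1−μ)/(α+β+1) < μ(1−μ).
Here μ(1−μ) = 0.33×0.67 = 0.2211, and 0.6175 ≥ 0.2211.

No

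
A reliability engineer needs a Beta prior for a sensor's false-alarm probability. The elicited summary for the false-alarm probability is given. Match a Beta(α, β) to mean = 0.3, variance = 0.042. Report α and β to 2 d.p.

α = 1.20, β = 2.80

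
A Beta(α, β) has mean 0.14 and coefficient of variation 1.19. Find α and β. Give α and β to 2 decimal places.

α = 0.47, β = 2.87

σ = CV·μ = 1.19×0.14 = 0.16660, so σ² = 0.027756.
s+1 = μ(1−μ)/σ² = 0.1204/0.027756 = 4.3379, so s = α+β = 3.3379.
α = μs = 0.47, β = (1−μ)s = 2.87.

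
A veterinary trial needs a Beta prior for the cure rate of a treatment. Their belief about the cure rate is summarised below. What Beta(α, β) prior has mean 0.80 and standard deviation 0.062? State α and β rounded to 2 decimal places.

α = 32.50, β = 8.12

First σ² = 0.003844. Setting α = μn, β = (1−μ)n with n = α+β,
μ(1−μ)/(n+1) = 0.003844 ⇒ n+1 = 0.1600/0.003844 = 41.6233 ⇒ n = 40.6233.
Hence α = 0.80×40.6233 = 32.50, β = 0.20×40.6233 = 8.12.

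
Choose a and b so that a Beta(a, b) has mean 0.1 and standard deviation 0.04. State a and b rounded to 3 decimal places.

Variance = 0.04² = 0.0016. The moment-matching identity a+b = μ(1−μ)/Var − 1 gives
a+b = 0.09/0.0016 − 1 = 55.2500, so a = μ·55.2500 = 5.525 and b = (1−μ)·55.2500 = 49.725.

a = 5.525, b = 49.725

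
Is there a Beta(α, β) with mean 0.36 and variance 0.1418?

Yes

The Beta variance bound is σ² < μ(1−μ).
Here μ(1−μ) = 0.36×0.64 = 0.2304, and 0.1418 < 0.2304.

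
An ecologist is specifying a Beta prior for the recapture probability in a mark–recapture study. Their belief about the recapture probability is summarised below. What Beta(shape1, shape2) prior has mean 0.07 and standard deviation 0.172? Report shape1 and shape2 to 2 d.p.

shape1 = 0.08, shape2 = 1.12

First σ² = 0.029584. Setting shape1 = μn, shape2 = (1−μ)n with n = shape1+shape2,
μ(1−μ)/(n+1) = 0.029584 ⇒ n+1 = 0.0651/0.029584 = 2.2005 ⇒ n = 1.2005.
Hence shape1 = 0.07×1.2005 = 0.08, shape2 = 0.93×1.2005 = 1.12.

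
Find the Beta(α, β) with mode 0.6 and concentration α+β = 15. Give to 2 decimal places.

α = 8.80, β = 6.20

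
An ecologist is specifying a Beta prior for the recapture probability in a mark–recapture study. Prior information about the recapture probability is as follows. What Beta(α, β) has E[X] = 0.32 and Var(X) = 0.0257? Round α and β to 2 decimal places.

α = 2.39, β = 5.08

By moment matching, α+β = μ(1−μ)/σ² − 1 = (0.32·0.68)/0.0257 − 1 = 8.4669 − 1 = 7.4669.
Since α/(α+β) = μ, α = 0.32·7.4669 = 2.39 and β = 0.68·7.4669 = 5.08.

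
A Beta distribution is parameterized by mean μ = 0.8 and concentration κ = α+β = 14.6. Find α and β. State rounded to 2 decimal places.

α = μκ = 0.8×14.6 = 11.68 and β = (1−μ)κ = 0.2×14.6 = 2.92.

α = 11.68, β = 2.92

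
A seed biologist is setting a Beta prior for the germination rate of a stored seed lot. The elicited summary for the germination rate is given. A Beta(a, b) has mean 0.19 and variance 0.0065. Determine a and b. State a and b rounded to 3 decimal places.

By moment matching, a+b = μ(1−μ)/σ² − 1 = (0.19·0.81)/0.0065 − 1 = 23.6769 − 1 = 22.6769.
Since a/(a+b) = μ, a = 0.19·22.6769 = 4.309 and b = 0.81·22.6769 = 18.368.

a = 4.309, b = 18.368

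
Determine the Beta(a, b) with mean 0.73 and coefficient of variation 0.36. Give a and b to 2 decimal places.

a = 1.35, b = 0.50

σ = CV·μ = 0.36×0.73 = 0.26280, so σ² = 0.069064.
s+1 = μ(1−μ)/σ² = 0.1971/0.069064 = 2.8539, so s = a+b = 1.8539.
a = μs = 1.35, b = (1−μ)s = 0.50.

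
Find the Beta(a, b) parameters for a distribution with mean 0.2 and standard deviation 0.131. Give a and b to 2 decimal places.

σ² = 0.131² = 0.017161.
With s = a+b, Var = μ(1−μ)/(s+1), so s+1 = (0.2×0.8)/0.017161 = 9.3235 and s = 8.3235.
a = μs = 1.66, b = (1−μ)s = 6.66.

a = 1.66, b = 6.66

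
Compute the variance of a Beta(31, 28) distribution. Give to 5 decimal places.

0.00416

Var = αβ/[(α+β)²(α+β+1)] = (31×28)/(59²×60) = 868/208860 = 0.00416.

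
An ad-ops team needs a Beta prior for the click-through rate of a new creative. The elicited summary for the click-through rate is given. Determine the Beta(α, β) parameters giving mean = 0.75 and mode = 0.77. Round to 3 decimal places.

α = 20.250, β = 6.750

Let s = α+β. Mean gives α = μs = 0.75s; mode gives (α−1)/(s−2) = 0.77.
Substituting: 0.75s − 1 = 0.77(s−2) = 0.77s − 1.54, so -0.02s = -0.54 and s = 27.0000.
Then α = 0.75×27.0000 = 20.250 and β = s−α = 6.750.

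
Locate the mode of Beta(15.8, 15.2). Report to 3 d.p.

0.510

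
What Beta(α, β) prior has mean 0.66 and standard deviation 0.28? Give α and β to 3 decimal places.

σ² = 0.28² = 0.0784.
With s = α+β, Var = μ(1−μ)/(s+1), so s+1 = (0.66×0.34)/0.0784 = 2.8622 and s = 1.8622.
α = μs = 1.229, β = (1−μ)s = 0.633.

α = 1.229, β = 0.633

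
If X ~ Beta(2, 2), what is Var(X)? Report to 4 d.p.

α+β = 4 and αβ = 4, so Var = αβ/[(α+β)²(α+β+1)] = 4/80 = 0.0500.

0.0500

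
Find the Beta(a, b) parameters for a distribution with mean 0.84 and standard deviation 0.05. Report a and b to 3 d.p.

a = 44.318, b = 8.442

Variance = 0.05² = 0.0025. The moment-matching identity a+b = μ(1−μ)/Var − 1 gives
a+b = 0.1344/0.0025 − 1 = 52.7600, so a = μ·52.7600 = 44.318 and b = (1−μ)·52.7600 = 8.442.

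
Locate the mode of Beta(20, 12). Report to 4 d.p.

0.6333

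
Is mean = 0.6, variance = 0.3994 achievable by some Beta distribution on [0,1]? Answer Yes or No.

For any Beta, Var(X) < E[X]·(1−E[X]).
Here μ(1−μ) = 0.6×0.4 = 0.24, and 0.3994 ≥ 0.24.

No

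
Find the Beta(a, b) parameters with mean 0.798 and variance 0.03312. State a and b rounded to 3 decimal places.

Let s = a+b. The Beta variance is μ(1−μ)/(s+1).
So s+1 = μ(1−μ)/σ² = (0.798×0.202)/0.03312 = 0.161196/0.03312 = 4.8670, giving s = 3.8670.
Then a = μs = 0.798×3.8670 = 3.086 and b = (1−μ)s = 0.202×3.8670 = 0.781.

a = 3.086, b = 0.781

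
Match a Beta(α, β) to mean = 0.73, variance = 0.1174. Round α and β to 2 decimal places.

α = 0.50, β = 0.18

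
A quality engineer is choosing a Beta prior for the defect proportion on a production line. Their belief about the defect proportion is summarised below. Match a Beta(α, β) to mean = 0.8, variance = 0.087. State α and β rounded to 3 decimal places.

α = 0.671, β = 0.168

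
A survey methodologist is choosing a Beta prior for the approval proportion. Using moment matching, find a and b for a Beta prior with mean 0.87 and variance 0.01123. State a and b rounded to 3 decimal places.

Let s = a+b. The Beta variance is μ(1−μ)/(s+1).
So s+1 = μ(1−μ)/σ² = (0.87×0.13)/0.01123 = 0.1131/0.01123 = 10.0712, giving s = 9.0712.
Then a = μs = 0.87×9.0712 = 7.892 and b = (1−μ)s = 0.13×9.0712 = 1.179.

a = 7.892, b = 1.179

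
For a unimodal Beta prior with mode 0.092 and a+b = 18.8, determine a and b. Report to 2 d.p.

a = 2.55, b = 16.25

Since the density peak of Beta(a,b) is at (a−1)/(a+b−2),
a = 1 + 0.092(18.8−2) = 2.55 and b = 18.8 − 2.55 = 16.25.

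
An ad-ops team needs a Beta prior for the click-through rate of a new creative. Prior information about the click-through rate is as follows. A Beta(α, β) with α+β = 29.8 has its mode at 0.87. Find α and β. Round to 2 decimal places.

For α,β>1 the mode is (α−1)/(α+β−2), so α = mode·(κ−2)+1 = 0.87×27.8+1 = 25.19.
And β = (1−mode)·(κ−2)+1 = 0.13×27.8+1 = 4.61.

α = 25.19, β = 4.61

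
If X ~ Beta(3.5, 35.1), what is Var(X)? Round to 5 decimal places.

Var = αβ/[(α+β)²(α+β+1)] = (3.5×35.1)/(38.6²×39.6) = 122.85/59002.416 = 0.00208.

0.00208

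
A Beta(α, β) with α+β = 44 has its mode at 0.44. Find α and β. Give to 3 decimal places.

α = 19.480, β = 24.520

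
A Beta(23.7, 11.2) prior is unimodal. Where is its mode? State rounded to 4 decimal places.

With α,β > 1, mode = (α−1)/(α+β−2) = 22.7/32.9 = 0.6900.

0.6900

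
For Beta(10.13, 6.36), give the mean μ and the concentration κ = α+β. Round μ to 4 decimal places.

κ = α+β = 10.13+6.36 = 16.49; μ = α/κ = 10.13/16.49 = 0.6143.

μ = 0.6143, κ = 16.49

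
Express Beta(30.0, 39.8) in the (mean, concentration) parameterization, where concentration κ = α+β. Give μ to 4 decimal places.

κ = α+β = 30.0+39.8 = 69.8; μ = α/κ = 30.0/69.8 = 0.4298.

μ = 0.4298, κ = 69.8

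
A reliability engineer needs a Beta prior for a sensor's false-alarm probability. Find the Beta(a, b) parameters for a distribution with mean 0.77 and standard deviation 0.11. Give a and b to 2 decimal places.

a = 10.50, b = 3.14

Variance = 0.11² = 0.0121. The moment-matching identity a+b = μ(1−μ)/Var − 1 gives
a+b = 0.1771/0.0121 − 1 = 13.6364, so a = μ·13.6364 = 10.50 and b = (1−μ)·13.6364 = 3.14.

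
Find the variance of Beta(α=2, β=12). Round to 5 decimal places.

0.00816

α+β = 14 and αβ = 24, so Var = αβ/[(α+β)²(α+β+1)] = 24/2940 = 0.00816.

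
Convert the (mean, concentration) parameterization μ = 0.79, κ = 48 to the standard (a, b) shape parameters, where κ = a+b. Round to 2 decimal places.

a = μκ = 0.79×48 = 37.92 and b = (1−μ)κ = 0.21×48 = 10.08.

a = 37.92, b = 10.08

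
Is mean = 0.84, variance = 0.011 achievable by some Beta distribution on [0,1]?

For any Beta, Var(X) < E[X]·(1−E[X]).
Here μ(1−μ) = 0.84×0.16 = 0.1344, and 0.011 < 0.1344.

Yes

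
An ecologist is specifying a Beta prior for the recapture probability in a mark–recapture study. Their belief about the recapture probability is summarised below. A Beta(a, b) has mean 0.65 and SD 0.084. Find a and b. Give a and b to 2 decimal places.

First σ² = 0.007056. Setting a = μn, b = (1−μ)n with n = a+b,
μ(1−μ)/(n+1) = 0.007056 ⇒ n+1 = 0.2275/0.007056 = 32.2421 ⇒ n = 31.2421.
Hence a = 0.65×31.2421 = 20.31, b = 0.35×31.2421 = 10.93.

a = 20.31, b = 10.93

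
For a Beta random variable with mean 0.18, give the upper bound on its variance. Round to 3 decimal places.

0.148

For fixed mean μ the Beta variance is μ(1−μ)/(α+β+1), increasing as α+β decreases.
Its least upper bound (not attained) is μ(1−μ) = 0.18·0.82 = 0.148.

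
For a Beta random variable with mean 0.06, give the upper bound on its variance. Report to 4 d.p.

0.0564

Var = μ(1−μ)/(α+β+1), which approaches μ(1−μ) as α+β → 0.
So the supremum is μ(1−μ) = 0.06×0.94 = 0.0564.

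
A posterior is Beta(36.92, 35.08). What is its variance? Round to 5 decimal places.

Var = αβ/[(α+β)²(α+β+1)] = (36.92×35.08)/(72.00²×73.00) = 1295.1536/378432.000000 = 0.00342.

0.00342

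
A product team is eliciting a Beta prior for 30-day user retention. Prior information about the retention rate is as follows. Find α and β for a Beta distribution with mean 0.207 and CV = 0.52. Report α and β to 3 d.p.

σ = CV·μ = 0.52×0.207 = 0.10764, so σ² = 0.011586.
s+1 = μ(1−μ)/σ² = 0.164151/0.011586 = 14.1676, so s = α+β = 13.1676.
α = μs = 2.726, β = (1−μ)s = 10.442.

α = 2.726, β = 10.442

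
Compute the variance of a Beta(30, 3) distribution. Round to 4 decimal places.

0.0024

μ = 30/33 = 0.909091; Var = μ(1−μ)/(α+β+1) = 0.0826446/34 = 0.0024.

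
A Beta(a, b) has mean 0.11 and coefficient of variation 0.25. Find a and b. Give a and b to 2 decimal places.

a = 14.13, b = 114.32

Var = (CV·μ)² = (0.25×0.11)² = 0.000756.
a+b = μ(1−μ)/Var − 1 = 0.0979/0.000756 − 1 = 128.4545.
Thus a = 0.11·128.4545 = 14.13 and b = 0.89·128.4545 = 114.32.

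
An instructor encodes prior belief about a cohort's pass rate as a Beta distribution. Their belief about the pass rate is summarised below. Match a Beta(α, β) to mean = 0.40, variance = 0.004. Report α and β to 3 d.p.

α = 23.600, β = 35.400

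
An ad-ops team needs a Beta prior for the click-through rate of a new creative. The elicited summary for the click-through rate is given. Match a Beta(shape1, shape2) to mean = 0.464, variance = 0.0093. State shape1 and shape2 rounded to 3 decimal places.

Let s = shape1+shape2. The Beta variance is μ(1−μ)/(s+1).
So s+1 = μ(1−μ)/σ² = (0.464×0.536)/0.0093 = 0.248704/0.0093 = 26.7424, giving s = 25.7424.
Then shape1 = μs = 0.464×25.7424 = 11.944 and shape2 = (1−μ)s = 0.536×25.7424 = 13.798.

shape1 = 11.944, shape2 = 13.798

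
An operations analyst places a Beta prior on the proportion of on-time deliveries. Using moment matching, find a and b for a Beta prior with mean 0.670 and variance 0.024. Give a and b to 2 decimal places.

a = 5.50, b = 2.71

Let s = a+b. The Beta variance is μ(1−μ)/(s+1).
So s+1 = μ(1−μ)/σ² = (0.670×0.330)/0.024 = 0.221100/0.024 = 9.2125, giving s = 8.2125.
Then a = μs = 0.670×8.2125 = 5.50 and b = (1−μ)s = 0.330×8.2125 = 2.71.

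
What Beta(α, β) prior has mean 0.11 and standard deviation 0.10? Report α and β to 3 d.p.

α = 0.967, β = 7.823

Variance = 0.10² = 0.0100. The moment-matching identity α+β = μ(1−μ)/Var − 1 gives
α+β = 0.0979/0.0100 − 1 = 8.7900, so α = μ·8.7900 = 0.967 and β = (1−μ)·8.7900 = 7.823.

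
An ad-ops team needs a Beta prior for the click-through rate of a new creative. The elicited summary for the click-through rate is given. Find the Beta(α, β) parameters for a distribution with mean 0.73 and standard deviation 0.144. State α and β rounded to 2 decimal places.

α = 6.21, β = 2.30

Variance = 0.144² = 0.020736. The moment-matching identity α+β = μ(1−μ)/Var − 1 gives
α+β = 0.1971/0.020736 − 1 = 8.5052, so α = μ·8.5052 = 6.21 and β = (1−μ)·8.5052 = 2.30.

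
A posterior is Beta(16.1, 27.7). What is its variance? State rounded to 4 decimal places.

0.0052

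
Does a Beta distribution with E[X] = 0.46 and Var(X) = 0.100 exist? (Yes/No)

Yes

For any Beta, Var(X) < E[X]·(1−E[X]).
Here μ(1−μ) = 0.46×0.54 = 0.2484, and 0.100 < 0.2484.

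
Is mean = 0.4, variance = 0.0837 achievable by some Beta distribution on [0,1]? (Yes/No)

Yes

The Beta variance bound is σ² < μ(1−μ).
Here μ(1−μ) = 0.4×0.6 = 0.24, and 0.0837 < 0.24.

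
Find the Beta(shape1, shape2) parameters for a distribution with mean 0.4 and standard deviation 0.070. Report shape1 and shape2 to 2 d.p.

Variance = 0.070² = 0.004900. The moment-matching identity shape1+shape2 = μ(1−μ)/Var − 1 gives
shape1+shape2 = 0.24/0.004900 − 1 = 47.9796, so shape1 = μ·47.9796 = 19.19 and shape2 = (1−μ)·47.9796 = 28.79.

shape1 = 19.19, shape2 = 28.79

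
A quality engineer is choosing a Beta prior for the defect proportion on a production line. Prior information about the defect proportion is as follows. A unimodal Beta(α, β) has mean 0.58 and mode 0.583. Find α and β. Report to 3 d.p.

α = 32.093, β = 23.240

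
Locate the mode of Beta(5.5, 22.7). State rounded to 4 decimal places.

The density x^(α−1)(1−x)^(β−1) is maximised at (α−1)/(α+β−2) = 4.5/26.2 = 0.1718.

0.1718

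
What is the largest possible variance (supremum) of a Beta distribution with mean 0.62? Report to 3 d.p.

For fixed mean μ the Beta variance is μ(1−μ)/(α+β+1), increasing as α+β decreases.
Its least upper bound (not attained) is μ(1−μ) = 0.62·0.38 = 0.236.

0.236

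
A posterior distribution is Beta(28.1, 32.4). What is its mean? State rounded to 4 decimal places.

0.4645

The Beta mean is α/(α+β) = 28.1/(28.1+32.4) = 0.4645.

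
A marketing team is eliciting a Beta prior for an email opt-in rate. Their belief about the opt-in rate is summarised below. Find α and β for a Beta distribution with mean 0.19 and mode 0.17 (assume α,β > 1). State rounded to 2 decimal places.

α = 6.27, β = 26.73

Let s = α+β. Mean gives α = μs = 0.19s; mode gives (α−1)/(s−2) = 0.17.
Substituting: 0.19s − 1 = 0.17(s−2) = 0.17s − 0.34, so 0.02s = 0.66 and s = 33.0000.
Then α = 0.19×33.0000 = 6.27 and β = s−α = 26.73.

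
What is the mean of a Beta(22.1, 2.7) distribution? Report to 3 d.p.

The Beta mean is α/(α+β) = 22.1/(22.1+2.7) = 0.891.

0.891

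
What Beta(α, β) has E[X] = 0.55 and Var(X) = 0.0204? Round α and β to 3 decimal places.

α = 6.123, β = 5.010

Write ν = α+β; then α = μν and Var = μ(1−μ)/(ν+1).
ν = μ(1−μ)/Var − 1 = 0.2475/0.0204 − 1 = 11.1324.
α = 0.55·11.1324 = 6.123, β = 0.45·11.1324 = 5.010.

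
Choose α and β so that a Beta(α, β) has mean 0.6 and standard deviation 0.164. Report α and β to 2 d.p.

Variance = 0.164² = 0.026896. The moment-matching identity α+β = μ(1−μ)/Var − 1 gives
α+β = 0.24/0.026896 − 1 = 7.9233, so α = μ·7.9233 = 4.75 and β = (1−μ)·7.9233 = 3.17.

α = 4.75, β = 3.17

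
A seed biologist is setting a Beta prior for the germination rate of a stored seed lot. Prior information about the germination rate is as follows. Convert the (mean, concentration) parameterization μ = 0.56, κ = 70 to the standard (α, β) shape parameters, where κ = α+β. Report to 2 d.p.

α = 39.20, β = 30.80

α = μκ = 0.56×70 = 39.20 and β = (1−μ)κ = 0.44×70 = 30.80.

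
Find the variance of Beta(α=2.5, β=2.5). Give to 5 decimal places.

Var = αβ/[(α+β)²(α+β+1)] = (2.5×2.5)/(5.0²×6.0) = 6.25/150.000 = 0.04167.

0.04167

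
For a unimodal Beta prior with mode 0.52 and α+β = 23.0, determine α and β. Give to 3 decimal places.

Mode = (α−1)/(κ−2) with κ = α+β, so α−1 = 0.52·21.0 = 10.920.
α = 11.920; β = κ − α = 11.080.

α = 11.920, β = 11.080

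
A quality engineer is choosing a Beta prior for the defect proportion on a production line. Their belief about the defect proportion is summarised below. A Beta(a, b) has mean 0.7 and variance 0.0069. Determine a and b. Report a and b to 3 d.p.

a = 20.604, b = 8.830

Let s = a+b. The Beta variance is μ(1−μ)/(s+1).
So s+1 = μ(1−μ)/σ² = (0.7×0.3)/0.0069 = 0.21/0.0069 = 30.4348, giving s = 29.4348.
Then a = μs = 0.7×29.4348 = 20.604 and b = (1−μ)s = 0.3×29.4348 = 8.830.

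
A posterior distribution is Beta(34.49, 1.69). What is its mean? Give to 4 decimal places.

0.9533

The Beta mean is α/(α+β) = 34.49/(34.49+1.69) = 0.9533.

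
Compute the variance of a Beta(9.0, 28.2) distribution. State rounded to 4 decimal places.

0.0048

Var = αβ/[(α+β)²(α+β+1)] = (9.0×28.2)/(37.2²×38.2) = 253.80/52862.688 = 0.0048.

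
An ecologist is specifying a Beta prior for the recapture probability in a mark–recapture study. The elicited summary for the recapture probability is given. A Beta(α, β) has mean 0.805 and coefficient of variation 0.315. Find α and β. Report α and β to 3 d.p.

Var = (CV·μ)² = (0.315×0.805)² = 0.064300.
α+β = μ(1−μ)/Var − 1 = 0.156975/0.064300 − 1 = 1.4413.
Thus α = 0.805·1.4413 = 1.160 and β = 0.195·1.4413 = 0.281.

α = 1.160, β = 0.281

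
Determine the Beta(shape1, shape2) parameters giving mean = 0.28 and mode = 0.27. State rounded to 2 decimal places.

shape1 = 12.88, shape2 = 33.12

Let s = shape1+shape2. Mean gives shape1 = μs = 0.28s; mode gives (shape1−1)/(s−2) = 0.27.
Substituting: 0.28s − 1 = 0.27(s−2) = 0.27s − 0.54, so 0.01s = 0.46 and s = 46.0000.
Then shape1 = 0.28×46.0000 = 12.88 and shape2 = s−shape1 = 33.12.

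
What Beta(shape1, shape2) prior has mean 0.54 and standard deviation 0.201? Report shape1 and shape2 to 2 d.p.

shape1 = 2.78, shape2 = 2.37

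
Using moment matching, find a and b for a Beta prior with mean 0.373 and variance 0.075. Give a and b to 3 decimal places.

By moment matching, a+b = μ(1−μ)/σ² − 1 = (0.373·0.627)/0.075 − 1 = 3.1183 − 1 = 2.1183.
Since a/(a+b) = μ, a = 0.373·2.1183 = 0.790 and b = 0.627·2.1183 = 1.328.

a = 0.790, b = 1.328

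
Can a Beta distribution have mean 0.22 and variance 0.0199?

A Beta with mean μ has variance μ(1−μ)/(α+β+1) < μ(1−μ).
Here μ(1−μ) = 0.22×0.78 = 0.1716, and 0.0199 < 0.1716.

Yes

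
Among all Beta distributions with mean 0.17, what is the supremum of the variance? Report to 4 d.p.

0.1411

Var = μ(1−μ)/(α+β+1), which approaches μ(1−μ) as α+β → 0.
So the supremum is μ(1−μ) = 0.17×0.83 = 0.1411.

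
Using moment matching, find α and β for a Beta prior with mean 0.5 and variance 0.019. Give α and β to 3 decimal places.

By moment matching, α+β = μ(1−μ)/σ² − 1 = (0.5·0.5)/0.019 − 1 = 13.1579 − 1 = 12.1579.
Since α/(α+β) = μ, α = 0.5·12.1579 = 6.079 and β = 0.5·12.1579 = 6.079.

α = 6.079, β = 6.079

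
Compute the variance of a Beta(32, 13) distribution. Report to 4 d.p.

0.0045

μ = 32/45 = 0.711111; Var = μ(1−μ)/(α+β+1) = 0.2054321/46 = 0.0045.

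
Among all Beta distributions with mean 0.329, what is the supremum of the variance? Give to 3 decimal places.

Var = μ(1−μ)/(α+β+1), which approaches μ(1−μ) as α+β → 0.
So the supremum is μ(1−μ) = 0.329×0.671 = 0.221.

0.221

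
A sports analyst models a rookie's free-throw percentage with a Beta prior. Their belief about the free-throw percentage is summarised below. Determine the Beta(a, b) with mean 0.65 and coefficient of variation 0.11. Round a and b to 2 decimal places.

σ = CV·μ = 0.11×0.65 = 0.07150, so σ² = 0.005112.
s+1 = μ(1−μ)/σ² = 0.2275/0.005112 = 44.5010, so s = a+b = 43.5010.
a = μs = 28.28, b = (1−μ)s = 15.23.

a = 28.28, b = 15.23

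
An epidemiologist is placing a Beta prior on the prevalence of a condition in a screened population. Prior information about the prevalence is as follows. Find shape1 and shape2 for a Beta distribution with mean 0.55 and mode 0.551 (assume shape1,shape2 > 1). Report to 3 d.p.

shape1 = 56.100, shape2 = 45.900

With s = shape1+shape2: μ = shape1/s and mode = (shape1−1)/(s−2). Eliminating shape1 = μs,
μs − 1 = m(s−2) ⇒ s(μ−m) = 1−2m ⇒ s = -0.102/-0.001 = 102.0000.
So shape1 = μs = 56.100, shape2 = (1−μ)s = 45.900.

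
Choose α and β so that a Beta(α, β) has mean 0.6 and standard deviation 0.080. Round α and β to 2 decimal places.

α = 21.90, β = 14.60

σ² = 0.080² = 0.006400.
With s = α+β, Var = μ(1−μ)/(s+1), so s+1 = (0.6×0.4)/0.006400 = 37.5000 and s = 36.5000.
α = μs = 21.90, β = (1−μ)s = 14.60.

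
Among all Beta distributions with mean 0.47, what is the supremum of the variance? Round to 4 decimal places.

0.2491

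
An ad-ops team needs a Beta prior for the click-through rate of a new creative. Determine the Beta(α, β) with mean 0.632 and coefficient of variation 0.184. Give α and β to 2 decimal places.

α = 10.24, β = 5.96

Var = (CV·μ)² = (0.184×0.632)² = 0.013523.
α+β = μ(1−μ)/Var − 1 = 0.232576/0.013523 − 1 = 16.1987.
Thus α = 0.632·16.1987 = 10.24 and β = 0.368·16.1987 = 5.96.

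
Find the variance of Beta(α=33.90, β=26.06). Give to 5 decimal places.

0.00403

Var = αβ/[(α+β)²(α+β+1)] = (33.90×26.06)/(59.96²×60.96) = 883.4340/219163.489536 = 0.00403.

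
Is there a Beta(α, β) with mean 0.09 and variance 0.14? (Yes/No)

A Beta with mean μ has variance μ(1−μ)/(α+β+1) < μ(1−μ).
Here μ(1−μ) = 0.09×0.91 = 0.0819, and 0.14 ≥ 0.0819.

No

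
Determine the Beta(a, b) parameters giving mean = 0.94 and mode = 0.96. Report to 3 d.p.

a = 43.240, b = 2.760

Let s = a+b. Mean gives a = μs = 0.94s; mode gives (a−1)/(s−2) = 0.96.
Substituting: 0.94s − 1 = 0.96(s−2) = 0.96s − 1.92, so -0.02s = -0.92 and s = 46.0000.
Then a = 0.94×46.0000 = 43.240 and b = s−a = 2.760.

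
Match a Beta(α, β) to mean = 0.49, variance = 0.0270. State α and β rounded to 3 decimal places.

Let s = α+β. The Beta variance is μ(1−μ)/(s+1).
So s+1 = μ(1−μ)/σ² = (0.49×0.51)/0.0270 = 0.2499/0.0270 = 9.2556, giving s = 8.2556.
Then α = μs = 0.49×8.2556 = 4.045 and β = (1−μ)s = 0.51×8.2556 = 4.210.

α = 4.045, β = 4.210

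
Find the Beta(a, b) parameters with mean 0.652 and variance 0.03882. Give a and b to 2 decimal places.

a = 3.16, b = 1.69

Let s = a+b. The Beta variance is μ(1−μ)/(s+1).
So s+1 = μ(1−μ)/σ² = (0.652×0.348)/0.03882 = 0.226896/0.03882 = 5.8448, giving s = 4.8448.
Then a = μs = 0.652×4.8448 = 3.16 and b = (1−μ)s = 0.348×4.8448 = 1.69.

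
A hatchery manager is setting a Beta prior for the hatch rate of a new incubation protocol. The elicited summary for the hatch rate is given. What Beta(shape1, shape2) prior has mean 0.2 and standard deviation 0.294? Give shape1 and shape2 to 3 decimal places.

First σ² = 0.086436. Setting shape1 = μn, shape2 = (1−μ)n with n = shape1+shape2,
μ(1−μ)/(n+1) = 0.086436 ⇒ n+1 = 0.16/0.086436 = 1.8511 ⇒ n = 0.8511.
Hence shape1 = 0.2×0.8511 = 0.170, shape2 = 0.8×0.8511 = 0.681.

shape1 = 0.170, shape2 = 0.681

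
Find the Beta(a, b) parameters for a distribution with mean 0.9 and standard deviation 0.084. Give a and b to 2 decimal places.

a = 10.58, b = 1.18

First σ² = 0.007056. Setting a = μn, b = (1−μ)n with n = a+b,
μ(1−μ)/(n+1) = 0.007056 ⇒ n+1 = 0.09/0.007056 = 12.7551 ⇒ n = 11.7551.
Hence a = 0.9×11.7551 = 10.58, b = 0.1×11.7551 = 1.18.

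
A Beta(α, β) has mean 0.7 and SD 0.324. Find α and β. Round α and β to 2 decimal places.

α = 0.70, β = 0.30

First σ² = 0.104976. Setting α = μn, β = (1−μ)n with n = α+β,
μ(1−μ)/(n+1) = 0.104976 ⇒ n+1 = 0.21/0.104976 = 2.0005 ⇒ n = 1.0005.
Hence α = 0.7×1.0005 = 0.70, β = 0.3×1.0005 = 0.30.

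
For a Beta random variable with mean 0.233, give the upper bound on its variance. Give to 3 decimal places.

0.179

For fixed mean μ the Beta variance is μ(1−μ)/(α+β+1), increasing as α+β decreases.
Its least upper bound (not attained) is μ(1−μ) = 0.233·0.767 = 0.179.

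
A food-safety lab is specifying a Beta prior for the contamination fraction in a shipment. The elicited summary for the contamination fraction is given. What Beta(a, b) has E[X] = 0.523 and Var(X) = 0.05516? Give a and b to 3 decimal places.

a = 1.842, b = 1.680

Let s = a+b. The Beta variance is μ(1−μ)/(s+1).
So s+1 = μ(1−μ)/σ² = (0.523×0.477)/0.05516 = 0.249471/0.05516 = 4.5227, giving s = 3.5227.
Then a = μs = 0.523×3.5227 = 1.842 and b = (1−μ)s = 0.477×3.5227 = 1.680.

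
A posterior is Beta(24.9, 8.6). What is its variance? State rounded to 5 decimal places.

μ = 24.9/33.5 = 0.743284; Var = μ(1−μ)/(α+β+1) = 0.1908131/34.5 = 0.00553.

0.00553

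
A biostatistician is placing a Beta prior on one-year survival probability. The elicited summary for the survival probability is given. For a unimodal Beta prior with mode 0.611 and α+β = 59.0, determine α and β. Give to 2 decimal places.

α = 35.83, β = 23.17

For α,β>1 the mode is (α−1)/(α+β−2), so α = mode·(κ−2)+1 = 0.611×57.0+1 = 35.83.
And β = (1−mode)·(κ−2)+1 = 0.389×57.0+1 = 23.17.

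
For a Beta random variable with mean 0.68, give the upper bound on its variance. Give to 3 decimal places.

0.218

For fixed mean μ the Beta variance is μ(1−μ)/(α+β+1), increasing as α+β decreases.
Its least upper bound (not attained) is μ(1−μ) = 0.68·0.32 = 0.218.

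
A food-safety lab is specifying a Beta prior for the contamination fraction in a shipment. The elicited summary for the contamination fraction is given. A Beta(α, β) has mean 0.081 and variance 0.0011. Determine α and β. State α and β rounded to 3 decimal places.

Write ν = α+β; then α = μν and Var = μ(1−μ)/(ν+1).
ν = μ(1−μ)/Var − 1 = 0.074439/0.0011 − 1 = 66.6718.
α = 0.081·66.6718 = 5.400, β = 0.919·66.6718 = 61.271.

α = 5.400, β = 61.271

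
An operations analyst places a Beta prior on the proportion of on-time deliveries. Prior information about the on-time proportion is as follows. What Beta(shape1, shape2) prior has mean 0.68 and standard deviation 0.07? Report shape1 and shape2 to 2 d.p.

shape1 = 29.52, shape2 = 13.89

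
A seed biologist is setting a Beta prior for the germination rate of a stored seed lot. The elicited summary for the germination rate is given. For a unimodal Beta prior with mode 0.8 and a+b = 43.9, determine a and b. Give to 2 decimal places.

a = 34.52, b = 9.38

For a,b>1 the mode is (a−1)/(a+b−2), so a = mode·(κ−2)+1 = 0.8×41.9+1 = 34.52.
And b = (1−mode)·(κ−2)+1 = 0.2×41.9+1 = 9.38.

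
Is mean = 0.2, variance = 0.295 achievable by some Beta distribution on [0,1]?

No

For any Beta, Var(X) < E[X]·(1−E[X]).
Here μ(1−μ) = 0.2×0.8 = 0.16, and 0.295 ≥ 0.16.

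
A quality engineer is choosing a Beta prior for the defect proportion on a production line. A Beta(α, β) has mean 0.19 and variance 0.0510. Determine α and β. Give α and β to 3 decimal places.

Write ν = α+β; then α = μν and Var = μ(1−μ)/(ν+1).
ν = μ(1−μ)/Var − 1 = 0.1539/0.0510 − 1 = 2.0176.
α = 0.19·2.0176 = 0.383, β = 0.81·2.0176 = 1.634.

α = 0.383, β = 1.634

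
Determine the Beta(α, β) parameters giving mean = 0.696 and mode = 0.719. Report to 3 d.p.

With s = α+β: μ = α/s and mode = (α−1)/(s−2). Eliminating α = μs,
μs − 1 = m(s−2) ⇒ s(μ−m) = 1−2m ⇒ s = -0.438/-0.023 = 19.0435.
So α = μs = 13.254, β = (1−μ)s = 5.789.

α = 13.254, β = 5.789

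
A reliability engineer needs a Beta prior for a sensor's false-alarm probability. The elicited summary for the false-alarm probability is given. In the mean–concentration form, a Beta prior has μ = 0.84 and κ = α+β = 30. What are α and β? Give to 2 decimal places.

Split κ in proportion μ : (1−μ): α = 0.84·30 = 25.20, β = 30 − 25.20 = 4.80.

α = 25.20, β = 4.80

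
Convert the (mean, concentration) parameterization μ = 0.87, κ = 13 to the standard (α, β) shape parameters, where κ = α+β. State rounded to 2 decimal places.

α = 11.31, β = 1.69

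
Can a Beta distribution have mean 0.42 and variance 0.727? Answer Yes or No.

No

A Beta with mean μ has variance μ(1−μ)/(α+β+1) < μ(1−μ).
Here μ(1−μ) = 0.42×0.58 = 0.2436, and 0.727 ≥ 0.2436.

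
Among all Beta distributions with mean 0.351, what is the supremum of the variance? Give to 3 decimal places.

Var = μ(1−μ)/(α+β+1), which approaches μ(1−μ) as α+β → 0.
So the supremum is μ(1−μ) = 0.351×0.649 = 0.228.

0.228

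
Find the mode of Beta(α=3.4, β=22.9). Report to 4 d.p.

The density x^(α−1)(1−x)^(β−1) is maximised at (α−1)/(α+β−2) = 2.4/24.3 = 0.0988.

0.0988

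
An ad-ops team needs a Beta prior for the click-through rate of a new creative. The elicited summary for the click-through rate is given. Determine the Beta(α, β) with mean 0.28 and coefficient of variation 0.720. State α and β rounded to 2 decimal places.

α = 1.11, β = 2.85

σ = CV·μ = 0.720×0.28 = 0.20160, so σ² = 0.040643.
s+1 = μ(1−μ)/σ² = 0.2016/0.040643 = 4.9603, so s = α+β = 3.9603.
α = μs = 1.11, β = (1−μ)s = 2.85.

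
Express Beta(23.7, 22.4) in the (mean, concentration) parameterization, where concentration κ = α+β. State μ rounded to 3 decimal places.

μ = 0.514, κ = 46.1

κ = α+β = 23.7+22.4 = 46.1; μ = α/κ = 23.7/46.1 = 0.514.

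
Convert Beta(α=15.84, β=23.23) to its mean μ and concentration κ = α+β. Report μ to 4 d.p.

μ = 0.4054, κ = 39.07

κ = α+β = 15.84+23.23 = 39.07; μ = α/κ = 15.84/39.07 = 0.4054.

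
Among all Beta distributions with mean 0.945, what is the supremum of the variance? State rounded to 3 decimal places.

Var = μ(1−μ)/(α+β+1), which approaches μ(1−μ) as α+β → 0.
So the supremum is μ(1−μ) = 0.945×0.055 = 0.052.

0.052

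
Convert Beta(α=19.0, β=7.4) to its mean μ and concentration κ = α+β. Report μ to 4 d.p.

κ = α+β = 19.0+7.4 = 26.4; μ = α/κ = 19.0/26.4 = 0.7197.

μ = 0.7197, κ = 26.4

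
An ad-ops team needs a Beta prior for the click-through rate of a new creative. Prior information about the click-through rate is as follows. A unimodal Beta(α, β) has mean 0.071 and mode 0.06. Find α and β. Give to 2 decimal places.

With s = α+β: μ = α/s and mode = (α−1)/(s−2). Eliminating α = μs,
μs − 1 = m(s−2) ⇒ s(μ−m) = 1−2m ⇒ s = 0.88/0.011 = 80.0000.
So α = μs = 5.68, β = (1−μ)s = 74.32.

α = 5.68, β = 74.32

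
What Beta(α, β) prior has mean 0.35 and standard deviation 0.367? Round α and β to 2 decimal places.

α = 0.24, β = 0.45

First σ² = 0.134689. Setting α = μn, β = (1−μ)n with n = α+β,
μ(1−μ)/(n+1) = 0.134689 ⇒ n+1 = 0.2275/0.134689 = 1.6891 ⇒ n = 0.6891.
Hence α = 0.35×0.6891 = 0.24, β = 0.65×0.6891 = 0.45.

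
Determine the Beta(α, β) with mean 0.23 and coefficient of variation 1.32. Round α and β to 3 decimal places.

α = 0.212, β = 0.709

σ = CV·μ = 1.32×0.23 = 0.30360, so σ² = 0.092173.
s+1 = μ(1−μ)/σ² = 0.1771/0.092173 = 1.9214, so s = α+β = 0.9214.
α = μs = 0.212, β = (1−μ)s = 0.709.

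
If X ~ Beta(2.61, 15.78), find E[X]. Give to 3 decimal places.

0.142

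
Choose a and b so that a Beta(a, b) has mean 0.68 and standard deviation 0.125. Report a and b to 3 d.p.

First σ² = 0.015625. Setting a = μn, b = (1−μ)n with n = a+b,
μ(1−μ)/(n+1) = 0.015625 ⇒ n+1 = 0.2176/0.015625 = 13.9264 ⇒ n = 12.9264.
Hence a = 0.68×12.9264 = 8.790, b = 0.32×12.9264 = 4.136.

a = 8.790, b = 4.136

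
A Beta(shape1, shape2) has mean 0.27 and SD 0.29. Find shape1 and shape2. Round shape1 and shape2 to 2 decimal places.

shape1 = 0.36, shape2 = 0.98

Variance = 0.29² = 0.0841. The moment-matching identity shape1+shape2 = μ(1−μ)/Var − 1 gives
shape1+shape2 = 0.1971/0.0841 − 1 = 1.3436, so shape1 = μ·1.3436 = 0.36 and shape2 = (1−μ)·1.3436 = 0.98.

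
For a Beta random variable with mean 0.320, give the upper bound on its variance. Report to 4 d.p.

For fixed mean μ the Beta variance is μ(1−μ)/(α+β+1), increasing as α+β decreases.
Its least upper bound (not attained) is μ(1−μ) = 0.320·0.680 = 0.2176.

0.2176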